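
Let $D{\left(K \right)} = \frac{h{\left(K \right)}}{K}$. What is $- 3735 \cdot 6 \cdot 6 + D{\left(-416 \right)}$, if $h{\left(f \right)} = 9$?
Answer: $- \frac{55935369}{416} \approx -1.3446 \cdot 10^{5}$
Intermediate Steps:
$D{\left(K \right)} = \frac{9}{K}$
$- 3735 \cdot 6 \cdot 6 + D{\left(-416 \right)} = - 3735 \cdot 6 \cdot 6 + \frac{9}{-416} = \left(-3735\right) 36 + 9 \left(- \frac{1}{416}\right) = -134460 - \frac{9}{416} = - \frac{55935369}{416}$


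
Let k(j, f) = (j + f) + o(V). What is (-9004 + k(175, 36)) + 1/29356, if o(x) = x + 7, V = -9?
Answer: -258186019/29356 ≈ -8795.0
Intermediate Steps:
o(x) = 7 + x
k(j, f) = -2 + f + j (k(j, f) = (j + f) + (7 - 9) = (f + j) - 2 = -2 + f + j)
(-9004 + k(175, 36)) + 1/29356 = (-9004 + (-2 + 36 + 175)) + 1/29356 = (-9004 + 209) + 1/29356 = -8795 + 1/29356 = -258186019/29356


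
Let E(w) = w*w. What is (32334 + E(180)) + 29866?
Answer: 94600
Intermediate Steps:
E(w) = w**2
(32334 + E(180)) + 29866 = (32334 + 180**2) + 29866 = (32334 + 32400) + 29866 = 64734 + 29866 = 94600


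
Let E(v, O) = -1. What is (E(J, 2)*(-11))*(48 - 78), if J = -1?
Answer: -330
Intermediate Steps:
(E(J, 2)*(-11))*(48 - 78) = (-1*(-11))*(48 - 78) = 11*(-30) = -330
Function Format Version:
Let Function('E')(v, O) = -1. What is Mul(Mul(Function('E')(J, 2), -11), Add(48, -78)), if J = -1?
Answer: -330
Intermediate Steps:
Mul(Mul(Function('E')(J, 2), -11), Add(48, -78)) = Mul(Mul(-1, -11), Add(48, -78)) = Mul(11, -30) = -330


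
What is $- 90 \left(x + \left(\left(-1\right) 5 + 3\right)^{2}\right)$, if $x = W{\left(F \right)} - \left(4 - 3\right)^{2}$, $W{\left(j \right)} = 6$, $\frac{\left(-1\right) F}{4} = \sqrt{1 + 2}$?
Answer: $-810$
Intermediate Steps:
$F = - 4 \sqrt{3}$ ($F = - 4 \sqrt{1 + 2} = - 4 \sqrt{3} \approx -6.9282$)
$x = 5$ ($x = 6 - \left(4 - 3\right)^{2} = 6 - 1^{2} = 6 - 1 = 5$)
$- 90 \left(x + \left(\left(-1\right) 5 + 3\right)^{2}\right) = - 90 \left(5 + \left(\left(-1\right) 5 + 3\right)^{2}\right) = - 90 \left(5 + \left(-5 + 3\right)^{2}\right) = - 90 \left(5 + \left(-2\right)^{2}\right) = - 90 \left(5 + 4\right) = \left(-90\right) 9 = -810$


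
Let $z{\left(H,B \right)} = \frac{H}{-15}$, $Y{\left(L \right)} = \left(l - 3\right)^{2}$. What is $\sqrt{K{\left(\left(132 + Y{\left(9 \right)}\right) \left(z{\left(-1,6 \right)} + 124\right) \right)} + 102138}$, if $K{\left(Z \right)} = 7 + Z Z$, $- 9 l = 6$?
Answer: $\frac{\sqrt{5936196323026}}{135} \approx 18048.0$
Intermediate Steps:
$l = - \frac{2}{3}$ ($l = \left(- \frac{1}{9}\right) 6 = - \frac{2}{3} \approx -0.66667$)
$Y{\left(L \right)} = \frac{121}{9}$ ($Y{\left(L \right)} = \left(- \frac{2}{3} - 3\right)^{2} = \left(- \frac{11}{3}\right)^{2} = \frac{121}{9}$)
$z{\left(H,B \right)} = - \frac{H}{15}$ ($z{\left(H,B \right)} = H \left(- \frac{1}{15}\right) = - \frac{H}{15}$)
$K{\left(Z \right)} = 7 + Z^{2}$
$\sqrt{K{\left(\left(132 + Y{\left(9 \right)}\right) \left(z{\left(-1,6 \right)} + 124\right) \right)} + 102138} = \sqrt{\left(7 + \left(\left(132 + \frac{121}{9}\right) \left(\left(- \frac{1}{15}\right) \left(-1\right) + 124\right)\right)^{2}\right) + 102138} = \sqrt{\left(7 + \left(\frac{1309 \left(\frac{1}{15} + 124\right)}{9}\right)^{2}\right) + 102138} = \sqrt{\left(7 + \left(\frac{1309}{9} \cdot \frac{1861}{15}\right)^{2}\right) + 102138} = \sqrt{\left(7 + \left(\frac{2436049}{135}\right)^{2}\right) + 102138} = \sqrt{\left(7 + \frac{5934334730401}{18225}\right) + 102138} = \sqrt{\frac{5934334857976}{18225} + 102138} = \sqrt{\frac{5936196323026}{18225}} = \frac{\sqrt{5936196323026}}{135}$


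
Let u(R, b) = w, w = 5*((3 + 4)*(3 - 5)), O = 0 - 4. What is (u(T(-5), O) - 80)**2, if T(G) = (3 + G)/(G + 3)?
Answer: 22500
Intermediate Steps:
T(G) = 1 (T(G) = (3 + G)/(3 + G) = 1)
O = -4
w = -70 (w = 5*(7*(-2)) = 5*(-14) = -70)
u(R, b) = -70
(u(T(-5), O) - 80)**2 = (-70 - 80)**2 = (-150)**2 = 22500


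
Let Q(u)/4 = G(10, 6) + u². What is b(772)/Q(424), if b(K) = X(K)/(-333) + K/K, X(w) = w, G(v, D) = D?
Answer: -439/239469624 ≈ -1.8332e-6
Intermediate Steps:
b(K) = 1 - K/333 (b(K) = K/(-333) + K/K = K*(-1/333) + 1 = -K/333 + 1 = 1 - K/333)
Q(u) = 24 + 4*u² (Q(u) = 4*(6 + u²) = 24 + 4*u²)
b(772)/Q(424) = (1 - 1/333*772)/(24 + 4*424²) = (1 - 772/333)/(24 + 4*179776) = -439/(333*(24 + 719104)) = -439/333/719128 = -439/333*1/719128 = -439/239469624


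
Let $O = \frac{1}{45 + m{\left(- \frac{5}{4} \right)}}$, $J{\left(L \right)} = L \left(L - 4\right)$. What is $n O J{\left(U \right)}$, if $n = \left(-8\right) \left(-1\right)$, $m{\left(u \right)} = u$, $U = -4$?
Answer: $\frac{1024}{175} \approx 5.8514$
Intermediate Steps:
$n = 8$
$J{\left(L \right)} = L \left(-4 + L\right)$
$O = \frac{4}{175}$ ($O = \frac{1}{45 - \frac{5}{4}} = \frac{1}{\frac{175}{4}} = \frac{4}{175} \approx 0.022857$)
$n O J{\left(U \right)} = 8 \cdot \frac{4}{175} \left(- 4 \left(-4 - 4\right)\right) = \frac{32 \left(\left(-4\right) \left(-8\right)\right)}{175} = \frac{32}{175} \cdot 32 = \frac{1024}{175}$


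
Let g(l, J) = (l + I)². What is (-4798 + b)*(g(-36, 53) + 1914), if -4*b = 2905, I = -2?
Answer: -37100863/2 ≈ -1.8550e+7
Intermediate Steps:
g(l, J) = (-2 + l)² (g(l, J) = (l - 2)² = (-2 + l)²)
b = -2905/4 (b = -¼*2905 = -2905/4 ≈ -726.25)
(-4798 + b)*(g(-36, 53) + 1914) = (-4798 - 2905/4)*((-2 - 36)² + 1914) = -22097*((-38)² + 1914)/4 = -22097*(1444 + 1914)/4 = -22097/4*3358 = -37100863/2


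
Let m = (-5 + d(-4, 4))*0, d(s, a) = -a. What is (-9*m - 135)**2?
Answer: 18225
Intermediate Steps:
m = 0 (m = (-5 - 1*4)*0 = (-5 - 4)*0 = -9*0 = 0)
(-9*m - 135)**2 = (-9*0 - 135)**2 = (0 - 135)**2 = (-135)**2 = 18225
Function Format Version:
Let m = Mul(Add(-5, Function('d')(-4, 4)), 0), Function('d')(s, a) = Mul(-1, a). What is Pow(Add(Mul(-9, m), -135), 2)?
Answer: 18225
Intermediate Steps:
m = 0 (m = Mul(Add(-5, Mul(-1, 4)), 0) = Mul(Add(-5, -4), 0) = Mul(-9, 0) = 0)
Pow(Add(Mul(-9, m), -135), 2) = Pow(Add(Mul(-9, 0), -135), 2) = Pow(Add(0, -135), 2) = Pow(-135, 2) = 18225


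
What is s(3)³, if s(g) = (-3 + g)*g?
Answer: 0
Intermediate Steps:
s(g) = g*(-3 + g)
s(3)³ = (3*(-3 + 3))³ = (3*0)³ = 0³ = 0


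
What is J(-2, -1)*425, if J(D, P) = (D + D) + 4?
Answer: 0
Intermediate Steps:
J(D, P) = 4 + 2*D (J(D, P) = 2*D + 4 = 4 + 2*D)
J(-2, -1)*425 = (4 + 2*(-2))*425 = (4 - 4)*425 = 0*425 = 0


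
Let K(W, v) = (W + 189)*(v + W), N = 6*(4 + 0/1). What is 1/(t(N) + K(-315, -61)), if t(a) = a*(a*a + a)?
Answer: 1/61776 ≈ 1.6188e-5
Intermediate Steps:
N = 24 (N = 6*(4 + 0*1) = 6*(4 + 0) = 6*4 = 24)
K(W, v) = (189 + W)*(W + v)
t(a) = a*(a + a**2) (t(a) = a*(a**2 + a) = a*(a + a**2))
1/(t(N) + K(-315, -61)) = 1/(24**2*(1 + 24) + ((-315)**2 + 189*(-315) + 189*(-61) - 315*(-61))) = 1/(576*25 + (99225 - 59535 - 11529 + 19215)) = 1/(14400 + 47376) = 1/61776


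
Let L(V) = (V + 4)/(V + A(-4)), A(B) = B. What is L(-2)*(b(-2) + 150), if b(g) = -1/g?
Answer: -301/6 ≈ -50.167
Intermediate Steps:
L(V) = (4 + V)/(-4 + V) (L(V) = (V + 4)/(V - 4) = (4 + V)/(-4 + V))
L(-2)*(b(-2) + 150) = ((4 - 2)/(-4 - 2))*(-1/(-2) + 150) = (2/(-6))*(-1*(-½) + 150) = (-⅙*2)*(½ + 150) = -⅓*301/2 = -301/6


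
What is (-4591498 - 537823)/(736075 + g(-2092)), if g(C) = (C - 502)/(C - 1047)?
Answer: -16100938619/2310542019 ≈ -6.9685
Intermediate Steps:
g(C) = (-502 + C)/(-1047 + C)
(-4591498 - 537823)/(736075 + g(-2092)) = (-4591498 - 537823)/(736075 + (-502 - 2092)/(-1047 - 2092)) = -5129321/(736075 - 2594/(-3139)) = -5129321/(736075 - 1/3139*(-2594)) = -5129321/(736075 + 2594/3139) = -5129321/2310542019/3139 = -5129321*3139/2310542019 = -16100938619/2310542019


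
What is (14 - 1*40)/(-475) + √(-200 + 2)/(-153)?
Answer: 26/475 - I*√22/51 ≈ 0.054737 - 0.091969*I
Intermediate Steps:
(14 - 1*40)/(-475) + √(-200 + 2)/(-153) = (14 - 40)*(-1/475) + √(-198)*(-1/153) = -26*(-1/475) + (3*I*√22)*(-1/153) = 26/475 - I*√22/51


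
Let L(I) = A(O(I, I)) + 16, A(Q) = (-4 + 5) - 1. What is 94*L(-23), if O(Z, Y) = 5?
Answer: 1504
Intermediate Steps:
A(Q) = 0 (A(Q) = 1 - 1 = 0)
L(I) = 16 (L(I) = 0 + 16 = 16)
94*L(-23) = 94*16 = 1504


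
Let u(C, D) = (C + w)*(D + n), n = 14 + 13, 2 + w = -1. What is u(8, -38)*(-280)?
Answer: 15400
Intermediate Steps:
w = -3 (w = -2 - 1 = -3)
n = 27
u(C, D) = (-3 + C)*(27 + D) (u(C, D) = (C - 3)*(D + 27) = (-3 + C)*(27 + D))
u(8, -38)*(-280) = (-81 - 3*(-38) + 27*8 + 8*(-38))*(-280) = (-81 + 114 + 216 - 304)*(-280) = -55*(-280) = 15400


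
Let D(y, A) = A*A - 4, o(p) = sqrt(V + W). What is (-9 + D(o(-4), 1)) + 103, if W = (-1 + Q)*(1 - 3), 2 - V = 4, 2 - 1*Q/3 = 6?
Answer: 91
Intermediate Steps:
Q = -12 (Q = 6 - 3*6 = 6 - 18 = -12)
V = -2 (V = 2 - 1*4 = 2 - 4 = -2)
W = 26 (W = (-1 - 12)*(1 - 3) = -13*(-2) = 26)
o(p) = 2*sqrt(6) (o(p) = sqrt(-2 + 26) = sqrt(24) = 2*sqrt(6))
D(y, A) = -4 + A**2 (D(y, A) = A**2 - 4 = -4 + A**2)
(-9 + D(o(-4), 1)) + 103 = (-9 + (-4 + 1**2)) + 103 = (-9 + (-4 + 1)) + 103 = (-9 - 3) + 103 = -12 + 103 = 91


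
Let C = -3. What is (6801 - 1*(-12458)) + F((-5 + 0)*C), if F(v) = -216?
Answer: 19043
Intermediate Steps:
(6801 - 1*(-12458)) + F((-5 + 0)*C) = (6801 - 1*(-12458)) - 216 = (6801 + 12458) - 216 = 19259 - 216 = 19043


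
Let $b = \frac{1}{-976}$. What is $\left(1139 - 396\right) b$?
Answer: $- \frac{743}{976} \approx -0.76127$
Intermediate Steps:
$b = - \frac{1}{976} \approx -0.0010246$
$\left(1139 - 396\right) b = \left(1139 - 396\right) \left(- \frac{1}{976}\right) = 743 \left(- \frac{1}{976}\right) = - \frac{743}{976}$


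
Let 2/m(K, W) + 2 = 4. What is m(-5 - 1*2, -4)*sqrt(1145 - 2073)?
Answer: 4*I*sqrt(58) ≈ 30.463*I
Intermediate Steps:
m(K, W) = 1 (m(K, W) = 2/(-2 + 4) = 2/2 = 2*(1/2) = 1)
m(-5 - 1*2, -4)*sqrt(1145 - 2073) = 1*sqrt(1145 - 2073) = 1*sqrt(-928) = 1*(4*I*sqrt(58)) = 4*I*sqrt(58)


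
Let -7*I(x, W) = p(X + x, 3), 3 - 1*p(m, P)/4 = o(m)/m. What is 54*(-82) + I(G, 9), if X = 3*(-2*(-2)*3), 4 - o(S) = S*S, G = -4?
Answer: -62271/14 ≈ -4447.9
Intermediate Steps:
o(S) = 4 - S² (o(S) = 4 - S*S = 4 - S²)
X = 36 (X = 3*(4*3) = 3*12 = 36)
p(m, P) = 12 - 4*(4 - m²)/m
I(x, W) = -156/7 - 4*x/7 + 16/(7*(36 + x)) (I(x, W) = -(12 - 16/(36 + x) + 4*(36 + x))/7 = -(12 - 16/(36 + x) + (144 + 4*x))/7 = -(156 - 16/(36 + x) + 4*x)/7 = -156/7 - 4*x/7 + 16/(7*(36 + x)))
54*(-82) + I(G, 9) = 54*(-82) + 4*(-1400 - 1*(-4)² - 75*(-4))/(7*(36 - 4)) = -4428 + (4/7)*(-1400 - 1*16 + 300)/32 = -4428 + (4/7)*(1/32)*(-1400 - 16 + 300) = -4428 + (4/7)*(1/32)*(-1116) = -4428 - 279/14 = -62271/14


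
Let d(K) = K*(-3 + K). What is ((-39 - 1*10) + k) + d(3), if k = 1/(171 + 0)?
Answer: -8378/171 ≈ -48.994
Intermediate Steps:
k = 1/171 ≈ 0.0058480
((-39 - 1*10) + k) + d(3) = ((-39 - 1*10) + 1/171) + 3*(-3 + 3) = ((-39 - 10) + 1/171) + 3*0 = (-49 + 1/171) + 0 = -8378/171 + 0 = -8378/171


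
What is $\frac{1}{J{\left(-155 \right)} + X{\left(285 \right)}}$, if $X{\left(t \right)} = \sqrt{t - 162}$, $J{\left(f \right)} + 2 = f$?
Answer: $- \frac{157}{24526} - \frac{\sqrt{123}}{24526} \approx -0.0068536$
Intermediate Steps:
$J{\left(f \right)} = -2 + f$
$X{\left(t \right)} = \sqrt{-162 + t}$
$\frac{1}{J{\left(-155 \right)} + X{\left(285 \right)}} = \frac{1}{\left(-2 - 155\right) + \sqrt{-162 + 285}} = \frac{1}{-157 + \sqrt{123}}$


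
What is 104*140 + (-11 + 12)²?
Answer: 14561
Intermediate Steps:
104*140 + (-11 + 12)² = 14560 + 1² = 14560 + 1 = 14561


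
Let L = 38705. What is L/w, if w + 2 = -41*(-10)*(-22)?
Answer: -38705/9022 ≈ -4.2901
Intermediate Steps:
w = -9022 (w = -2 - 41*(-10)*(-22) = -2 + 410*(-22) = -2 - 9020 = -9022)
L/w = 38705/(-9022) = 38705*(-1/9022) = -38705/9022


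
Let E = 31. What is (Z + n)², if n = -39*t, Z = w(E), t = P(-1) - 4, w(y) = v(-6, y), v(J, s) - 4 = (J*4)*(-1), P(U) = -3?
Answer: 90601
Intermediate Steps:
v(J, s) = 4 - 4*J (v(J, s) = 4 + (J*4)*(-1) = 4 + (4*J)*(-1) = 4 - 4*J)
w(y) = 28 (w(y) = 4 - 4*(-6) = 4 + 24 = 28)
t = -7 (t = -3 - 4 = -7)
Z = 28
n = 273 (n = -39*(-7) = 273)
(Z + n)² = (28 + 273)² = 301² = 90601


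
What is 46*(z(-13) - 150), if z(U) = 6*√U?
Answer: -6900 + 276*I*√13 ≈ -6900.0 + 995.13*I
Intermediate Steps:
46*(z(-13) - 150) = 46*(6*√(-13) - 150) = 46*(6*(I*√13) - 150) = 46*(6*I*√13 - 150) = 46*(-150 + 6*I*√13) = -6900 + 276*I*√13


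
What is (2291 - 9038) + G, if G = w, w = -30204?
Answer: -36951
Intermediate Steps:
G = -30204
(2291 - 9038) + G = (2291 - 9038) - 30204 = -6747 - 30204 = -36951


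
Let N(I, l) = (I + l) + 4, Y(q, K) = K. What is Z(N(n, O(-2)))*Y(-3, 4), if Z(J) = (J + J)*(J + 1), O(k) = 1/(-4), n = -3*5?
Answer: 1845/2 ≈ 922.50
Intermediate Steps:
n = -15
O(k) = -¼
N(I, l) = 4 + I + l
Z(J) = 2*J*(1 + J) (Z(J) = (2*J)*(1 + J) = 2*J*(1 + J))
Z(N(n, O(-2)))*Y(-3, 4) = (2*(4 - 15 - ¼)*(1 + (4 - 15 - ¼)))*4 = (2*(-45/4)*(1 - 45/4))*4 = (2*(-45/4)*(-41/4))*4 = (1845/8)*4 = 1845/2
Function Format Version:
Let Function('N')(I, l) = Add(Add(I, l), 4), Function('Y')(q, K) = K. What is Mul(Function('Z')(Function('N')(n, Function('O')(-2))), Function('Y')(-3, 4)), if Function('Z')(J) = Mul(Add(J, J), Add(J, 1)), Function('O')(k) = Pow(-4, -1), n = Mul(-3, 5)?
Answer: Rational(1845, 2) ≈ 922.50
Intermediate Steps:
n = -15
Function('O')(k) = Rational(-1, 4)
Function('N')(I, l) = Add(4, I, l)
Function('Z')(J) = Mul(2, J, Add(1, J)) (Function('Z')(J) = Mul(Mul(2, J), Add(1, J)) = Mul(2, J, Add(1, J)))
Mul(Function('Z')(Function('N')(n, Function('O')(-2))), Function('Y')(-3, 4)) = Mul(Mul(2, Add(4, -15, Rational(-1, 4)), Add(1, Add(4, -15, Rational(-1, 4)))), 4) = Mul(Mul(2, Rational(-45, 4), Add(1, Rational(-45, 4))), 4) = Mul(Mul(2, Rational(-45, 4), Rational(-41, 4)), 4) = Mul(Rational(1845, 8), 4) = Rational(1845, 2)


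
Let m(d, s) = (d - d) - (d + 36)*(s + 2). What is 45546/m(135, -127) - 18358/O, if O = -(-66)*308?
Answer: 29636491/24139500 ≈ 1.2277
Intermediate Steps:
m(d, s) = -(2 + s)*(36 + d) (m(d, s) = 0 - (36 + d)*(2 + s) = 0 - (2 + s)*(36 + d) = -(2 + s)*(36 + d))
O = 20328 (O = -3*(-6776) = 20328)
45546/m(135, -127) - 18358/O = 45546/(-72 - 36*(-127) - 2*135 - 1*135*(-127)) - 18358/20328 = 45546/(-72 + 4572 - 270 + 17145) - 18358*1/20328 = 45546/21375 - 9179/10164 = 45546*(1/21375) - 9179/10164 = 15182/7125 - 9179/10164 = 29636491/24139500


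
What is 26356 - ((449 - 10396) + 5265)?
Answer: 31038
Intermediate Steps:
26356 - ((449 - 10396) + 5265) = 26356 - (-9947 + 5265) = 26356 - 1*(-4682) = 26356 + 4682 = 31038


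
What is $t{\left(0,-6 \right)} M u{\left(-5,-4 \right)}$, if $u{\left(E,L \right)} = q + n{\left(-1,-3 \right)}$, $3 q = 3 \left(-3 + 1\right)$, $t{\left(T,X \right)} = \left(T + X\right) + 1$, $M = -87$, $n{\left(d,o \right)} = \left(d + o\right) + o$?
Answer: $-3915$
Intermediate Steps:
$n{\left(d,o \right)} = d + 2 o$
$t{\left(T,X \right)} = 1 + T + X$
$q = -2$ ($q = \frac{3 \left(-3 + 1\right)}{3} = \frac{3 \left(-2\right)}{3} = \frac{1}{3} \left(-6\right) = -2$)
$u{\left(E,L \right)} = -9$ ($u{\left(E,L \right)} = -2 + \left(-1 + 2 \left(-3\right)\right) = -2 - 7 = -9$)
$t{\left(0,-6 \right)} M u{\left(-5,-4 \right)} = \left(1 + 0 - 6\right) \left(-87\right) \left(-9\right) = \left(-5\right) \left(-87\right) \left(-9\right) = 435 \left(-9\right) = -3915$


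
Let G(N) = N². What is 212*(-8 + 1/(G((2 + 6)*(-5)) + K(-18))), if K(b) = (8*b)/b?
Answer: -681739/402 ≈ -1695.9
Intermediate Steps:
K(b) = 8
212*(-8 + 1/(G((2 + 6)*(-5)) + K(-18))) = 212*(-8 + 1/(((2 + 6)*(-5))² + 8)) = 212*(-8 + 1/((8*(-5))² + 8)) = 212*(-8 + 1/((-40)² + 8)) = 212*(-8 + 1/(1600 + 8)) = 212*(-8 + 1/1608) = 212*(-12863/1608) = -681739/402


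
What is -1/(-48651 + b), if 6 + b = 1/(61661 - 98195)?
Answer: 36534/1777634839 ≈ 2.0552e-5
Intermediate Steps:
b = -219205/36534 (b = -6 + 1/(61661 - 98195) = -6 + 1/(-36534) = -6 - 1/36534 = -219205/36534 ≈ -6.0000)
-1/(-48651 + b) = -1/(-48651 - 219205/36534) = -1/(-1777634839/36534) = -1*(-36534/1777634839) = 36534/1777634839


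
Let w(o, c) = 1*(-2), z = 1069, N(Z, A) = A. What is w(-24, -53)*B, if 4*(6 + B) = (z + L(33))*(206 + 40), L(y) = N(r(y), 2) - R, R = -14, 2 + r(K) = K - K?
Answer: -133443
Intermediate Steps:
r(K) = -2 (r(K) = -2 + (K - K) = -2 + 0 = -2)
L(y) = 16 (L(y) = 2 - 1*(-14) = 2 + 14 = 16)
w(o, c) = -2
B = 133443/2 (B = -6 + ((1069 + 16)*(206 + 40))/4 = -6 + (1085*246)/4 = -6 + (¼)*266910 = -6 + 133455/2 = 133443/2 ≈ 66722.)
w(-24, -53)*B = -2*133443/2 = -133443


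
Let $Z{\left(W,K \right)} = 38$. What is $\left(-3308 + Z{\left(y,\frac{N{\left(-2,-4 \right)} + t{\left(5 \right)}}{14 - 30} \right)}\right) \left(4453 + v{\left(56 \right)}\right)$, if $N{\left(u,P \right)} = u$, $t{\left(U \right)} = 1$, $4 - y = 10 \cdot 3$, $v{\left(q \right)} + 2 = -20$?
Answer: $-14489370$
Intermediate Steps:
$v{\left(q \right)} = -22$ ($v{\left(q \right)} = -2 - 20 = -22$)
$y = -26$ ($y = 4 - 10 \cdot 3 = 4 - 30 = -26$)
$\left(-3308 + Z{\left(y,\frac{N{\left(-2,-4 \right)} + t{\left(5 \right)}}{14 - 30} \right)}\right) \left(4453 + v{\left(56 \right)}\right) = \left(-3308 + 38\right) \left(4453 - 22\right) = \left(-3270\right) 4431 = -14489370$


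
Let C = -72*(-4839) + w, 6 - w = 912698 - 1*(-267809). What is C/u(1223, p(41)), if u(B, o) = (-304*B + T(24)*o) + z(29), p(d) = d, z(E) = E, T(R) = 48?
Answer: 832093/369795 ≈ 2.2501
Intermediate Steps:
w = -1180501 (w = 6 - (912698 - 1*(-267809)) = 6 - (912698 + 267809) = 6 - 1*1180507 = 6 - 1180507 = -1180501)
u(B, o) = 29 - 304*B + 48*o (u(B, o) = (-304*B + 48*o) + 29 = 29 - 304*B + 48*o)
C = -832093 (C = -72*(-4839) - 1180501 = 348408 - 1180501 = -832093)
C/u(1223, p(41)) = -832093/(29 - 304*1223 + 48*41) = -832093/(29 - 371792 + 1968) = -832093/(-369795) = -832093*(-1/369795) = 832093/369795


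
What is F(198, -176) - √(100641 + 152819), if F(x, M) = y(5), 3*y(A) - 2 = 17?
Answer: 19/3 - 2*√63365 ≈ -497.11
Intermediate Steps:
y(A) = 19/3 (y(A) = ⅔ + (⅓)*17 = ⅔ + 17/3 = 19/3)
F(x, M) = 19/3
F(198, -176) - √(100641 + 152819) = 19/3 - √(100641 + 152819) = 19/3 - √253460 = 19/3 - 2*√63365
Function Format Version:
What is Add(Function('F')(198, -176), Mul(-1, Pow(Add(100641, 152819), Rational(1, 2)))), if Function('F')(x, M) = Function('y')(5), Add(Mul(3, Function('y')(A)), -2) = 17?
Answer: Add(Rational(19, 3), Mul(-2, Pow(63365, Rational(1, 2)))) ≈ -497.11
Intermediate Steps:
Function('y')(A) = Rational(19, 3) (Function('y')(A) = Add(Rational(2, 3), Mul(Rational(1, 3), 17)) = Add(Rational(2, 3), Rational(17, 3)) = Rational(19, 3))
Function('F')(x, M) = Rational(19, 3)
Add(Function('F')(198, -176), Mul(-1, Pow(Add(100641, 152819), Rational(1, 2)))) = Add(Rational(19, 3), Mul(-1, Pow(Add(100641, 152819), Rational(1, 2)))) = Add(Rational(19, 3), Mul(-1, Pow(253460, Rational(1, 2)))) = Add(Rational(19, 3), Mul(-1, Mul(2, Pow(63365, Rational(1, 2))))) = Add(Rational(19, 3), Mul(-2, Pow(63365, Rational(1, 2))))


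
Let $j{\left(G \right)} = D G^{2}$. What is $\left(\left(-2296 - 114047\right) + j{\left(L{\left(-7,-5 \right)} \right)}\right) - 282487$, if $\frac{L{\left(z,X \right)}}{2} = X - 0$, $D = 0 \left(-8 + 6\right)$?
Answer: $-398830$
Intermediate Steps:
$D = 0$ ($D = 0 \left(-2\right) = 0$)
$L{\left(z,X \right)} = 2 X$ ($L{\left(z,X \right)} = 2 \left(X - 0\right) = 2 \left(X + 0\right) = 2 X$)
$j{\left(G \right)} = 0$ ($j{\left(G \right)} = 0 G^{2} = 0$)
$\left(\left(-2296 - 114047\right) + j{\left(L{\left(-7,-5 \right)} \right)}\right) - 282487 = \left(\left(-2296 - 114047\right) + 0\right) - 282487 = \left(-116343 + 0\right) - 282487 = -116343 - 282487 = -398830$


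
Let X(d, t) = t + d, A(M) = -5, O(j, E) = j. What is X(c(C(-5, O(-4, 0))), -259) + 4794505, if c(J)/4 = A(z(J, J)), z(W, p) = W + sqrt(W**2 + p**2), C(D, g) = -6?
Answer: 4794226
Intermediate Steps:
c(J) = -20 (c(J) = 4*(-5) = -20)
X(d, t) = d + t
X(c(C(-5, O(-4, 0))), -259) + 4794505 = (-20 - 259) + 4794505 = -279 + 4794505 = 4794226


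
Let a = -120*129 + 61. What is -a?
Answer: 15419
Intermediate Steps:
a = -15419 (a = -15480 + 61 = -15419)
-a = -1*(-15419) = 15419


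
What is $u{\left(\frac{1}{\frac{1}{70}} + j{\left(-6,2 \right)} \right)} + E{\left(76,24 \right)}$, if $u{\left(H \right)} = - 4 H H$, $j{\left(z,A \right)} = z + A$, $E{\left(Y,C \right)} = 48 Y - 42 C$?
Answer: $-14784$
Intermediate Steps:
$E{\left(Y,C \right)} = - 42 C + 48 Y$
$j{\left(z,A \right)} = A + z$
$u{\left(H \right)} = - 4 H^{2}$
$u{\left(\frac{1}{\frac{1}{70}} + j{\left(-6,2 \right)} \right)} + E{\left(76,24 \right)} = - 4 \left(\frac{1}{\frac{1}{70}} + \left(2 - 6\right)\right)^{2} + \left(\left(-42\right) 24 + 48 \cdot 76\right) = - 4 \left(\frac{1}{\frac{1}{70}} - 4\right)^{2} + \left(-1008 + 3648\right) = - 4 \left(70 - 4\right)^{2} + 2640 = - 4 \cdot 66^{2} + 2640 = \left(-4\right) 4356 + 2640 = -17424 + 2640 = -14784$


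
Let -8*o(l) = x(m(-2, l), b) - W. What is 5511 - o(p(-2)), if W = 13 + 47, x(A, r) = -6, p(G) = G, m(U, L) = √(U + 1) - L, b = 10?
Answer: 22011/4 ≈ 5502.8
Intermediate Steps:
m(U, L) = √(1 + U) - L
W = 60
o(l) = 33/4 (o(l) = -(-6 - 1*60)/8 = -(-6 - 60)/8 = -⅛*(-66) = 33/4)
5511 - o(p(-2)) = 5511 - 1*33/4 = 5511 - 33/4 = 22011/4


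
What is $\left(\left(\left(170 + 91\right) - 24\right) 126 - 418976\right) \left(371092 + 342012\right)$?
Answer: $-277478749856$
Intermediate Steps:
$\left(\left(\left(170 + 91\right) - 24\right) 126 - 418976\right) \left(371092 + 342012\right) = \left(\left(261 - 24\right) 126 - 418976\right) 713104 = \left(237 \cdot 126 - 418976\right) 713104 = \left(29862 - 418976\right) 713104 = \left(-389114\right) 713104 = -277478749856$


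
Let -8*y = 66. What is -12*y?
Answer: 99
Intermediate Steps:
y = -33/4 (y = -⅛*66 = -33/4 ≈ -8.2500)
-12*y = -12*(-33/4) = 99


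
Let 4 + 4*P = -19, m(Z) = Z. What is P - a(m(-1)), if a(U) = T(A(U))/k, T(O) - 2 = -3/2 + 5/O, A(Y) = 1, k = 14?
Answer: -43/7 ≈ -6.1429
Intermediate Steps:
P = -23/4 (P = -1 + (¼)*(-19) = -1 - 19/4 = -23/4 ≈ -5.7500)
T(O) = ½ + 5/O (T(O) = 2 + (-3/2 + 5/O) = ½ + 5/O)
a(U) = 11/28 (a(U) = ((½)*(10 + 1)/1)/14 = ((½)*1*11)*(1/14) = (11/2)*(1/14) = 11/28)
P - a(m(-1)) = -23/4 - 1*11/28 = -23/4 - 11/28 = -43/7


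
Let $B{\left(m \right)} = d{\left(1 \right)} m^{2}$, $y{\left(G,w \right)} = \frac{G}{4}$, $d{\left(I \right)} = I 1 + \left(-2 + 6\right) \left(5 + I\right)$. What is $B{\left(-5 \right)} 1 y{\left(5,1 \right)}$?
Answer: $\frac{3125}{4} \approx 781.25$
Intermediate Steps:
$d{\left(I \right)} = 20 + 5 I$ ($d{\left(I \right)} = I + 4 \left(5 + I\right) = I + \left(20 + 4 I\right) = 20 + 5 I$)
$y{\left(G,w \right)} = \frac{G}{4}$ ($y{\left(G,w \right)} = G \frac{1}{4} = \frac{G}{4}$)
$B{\left(m \right)} = 25 m^{2}$ ($B{\left(m \right)} = \left(20 + 5 \cdot 1\right) m^{2} = \left(20 + 5\right) m^{2} = 25 m^{2}$)
$B{\left(-5 \right)} 1 y{\left(5,1 \right)} = 25 \left(-5\right)^{2} \cdot 1 \cdot \frac{1}{4} \cdot 5 = 25 \cdot 25 \cdot 1 \cdot \frac{5}{4} = 625 \cdot 1 \cdot \frac{5}{4} = 625 \cdot \frac{5}{4} = \frac{3125}{4}$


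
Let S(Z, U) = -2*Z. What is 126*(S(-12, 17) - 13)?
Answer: 1386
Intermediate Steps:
126*(S(-12, 17) - 13) = 126*(-2*(-12) - 13) = 126*(24 - 13) = 126*11 = 1386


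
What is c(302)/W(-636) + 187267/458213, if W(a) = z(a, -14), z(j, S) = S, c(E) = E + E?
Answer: -19581351/458213 ≈ -42.734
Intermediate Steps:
c(E) = 2*E
W(a) = -14
c(302)/W(-636) + 187267/458213 = (2*302)/(-14) + 187267/458213 = 604*(-1/14) + 187267*(1/458213) = -302/7 + 187267/458213 = -19581351/458213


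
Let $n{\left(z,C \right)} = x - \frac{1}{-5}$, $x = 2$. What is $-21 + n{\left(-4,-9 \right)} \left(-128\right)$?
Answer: $- \frac{1513}{5} \approx -302.6$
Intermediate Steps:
$n{\left(z,C \right)} = \frac{11}{5}$ ($n{\left(z,C \right)} = 2 - \frac{1}{-5} = 2 - - \frac{1}{5} = 2 + \frac{1}{5} = \frac{11}{5}$)
$-21 + n{\left(-4,-9 \right)} \left(-128\right) = -21 + \frac{11}{5} \left(-128\right) = -21 - \frac{1408}{5} = - \frac{1513}{5}$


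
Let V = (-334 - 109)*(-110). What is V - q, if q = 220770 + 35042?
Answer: -207082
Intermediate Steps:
q = 255812
V = 48730 (V = -443*(-110) = 48730)
V - q = 48730 - 1*255812 = 48730 - 255812 = -207082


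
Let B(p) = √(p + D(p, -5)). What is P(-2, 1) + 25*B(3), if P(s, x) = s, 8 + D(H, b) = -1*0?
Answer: -2 + 25*I*√5 ≈ -2.0 + 55.902*I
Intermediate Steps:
D(H, b) = -8 (D(H, b) = -8 - 1*0 = -8 + 0 = -8)
B(p) = √(-8 + p) (B(p) = √(p - 8) = √(-8 + p))
P(-2, 1) + 25*B(3) = -2 + 25*√(-8 + 3) = -2 + 25*√(-5) = -2 + 25*(I*√5) = -2 + 25*I*√5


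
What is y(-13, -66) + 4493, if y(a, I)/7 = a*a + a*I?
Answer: 11682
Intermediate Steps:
y(a, I) = 7*a**2 + 7*I*a (y(a, I) = 7*(a*a + a*I) = 7*(a**2 + I*a) = 7*a**2 + 7*I*a)
y(-13, -66) + 4493 = 7*(-13)*(-66 - 13) + 4493 = 7*(-13)*(-79) + 4493 = 7189 + 4493 = 11682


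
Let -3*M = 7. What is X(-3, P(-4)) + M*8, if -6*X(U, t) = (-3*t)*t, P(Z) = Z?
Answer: -32/3 ≈ -10.667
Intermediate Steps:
X(U, t) = t**2/2 (X(U, t) = -(-3*t)*t/6 = -(-1)*t**2/2 = t**2/2)
M = -7/3 (M = -1/3*7 = -7/3 ≈ -2.3333)
X(-3, P(-4)) + M*8 = (1/2)*(-4)**2 - 7/3*8 = (1/2)*16 - 56/3 = 8 - 56/3 = -32/3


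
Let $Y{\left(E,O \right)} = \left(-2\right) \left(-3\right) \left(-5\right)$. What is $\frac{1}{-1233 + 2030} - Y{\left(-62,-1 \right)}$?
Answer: $\frac{23911}{797} \approx 30.001$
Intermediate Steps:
$Y{\left(E,O \right)} = -30$ ($Y{\left(E,O \right)} = 6 \left(-5\right) = -30$)
$\frac{1}{-1233 + 2030} - Y{\left(-62,-1 \right)} = \frac{1}{-1233 + 2030} - -30 = \frac{1}{797} + 30 = \frac{23911}{797}$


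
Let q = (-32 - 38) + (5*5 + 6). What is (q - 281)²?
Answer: 102400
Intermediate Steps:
q = -39 (q = -70 + (25 + 6) = -70 + 31 = -39)
(q - 281)² = (-39 - 281)² = (-320)² = 102400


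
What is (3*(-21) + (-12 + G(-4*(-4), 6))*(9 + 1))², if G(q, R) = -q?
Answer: 117649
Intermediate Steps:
(3*(-21) + (-12 + G(-4*(-4), 6))*(9 + 1))² = (3*(-21) + (-12 - (-4)*(-4))*(9 + 1))² = (-63 + (-12 - 1*16)*10)² = (-63 + (-12 - 16)*10)² = (-63 - 28*10)² = (-63 - 280)² = (-343)² = 117649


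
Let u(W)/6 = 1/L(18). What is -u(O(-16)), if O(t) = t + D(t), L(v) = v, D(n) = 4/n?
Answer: -⅓ ≈ -0.33333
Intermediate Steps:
O(t) = t + 4/t
u(W) = ⅓ (u(W) = 6/18 = 6*(1/18) = ⅓)
-u(O(-16)) = -1*⅓ = -⅓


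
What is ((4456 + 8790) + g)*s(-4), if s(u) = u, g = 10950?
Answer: -96784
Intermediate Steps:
((4456 + 8790) + g)*s(-4) = ((4456 + 8790) + 10950)*(-4) = (13246 + 10950)*(-4) = 24196*(-4) = -96784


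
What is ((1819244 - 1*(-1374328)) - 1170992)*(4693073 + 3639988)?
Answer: 16854282517380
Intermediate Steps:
((1819244 - 1*(-1374328)) - 1170992)*(4693073 + 3639988) = ((1819244 + 1374328) - 1170992)*8333061 = (3193572 - 1170992)*8333061 = 2022580*8333061 = 16854282517380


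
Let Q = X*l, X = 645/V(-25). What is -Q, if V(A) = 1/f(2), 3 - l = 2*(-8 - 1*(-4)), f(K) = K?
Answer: -14190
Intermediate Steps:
l = 11 (l = 3 - 2*(-8 - 1*(-4)) = 3 - 2*(-8 + 4) = 3 - 2*(-4) = 3 - 1*(-8) = 3 + 8 = 11)
V(A) = 1/2
X = 1290 (X = 645/(1/2) = 645*2 = 1290)
Q = 14190 (Q = 1290*11 = 14190)
-Q = -1*14190 = -14190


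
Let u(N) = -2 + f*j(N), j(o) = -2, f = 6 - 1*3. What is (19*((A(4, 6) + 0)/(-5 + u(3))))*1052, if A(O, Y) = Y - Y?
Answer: 0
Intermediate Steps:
f = 3 (f = 6 - 3 = 3)
u(N) = -8 (u(N) = -2 + 3*(-2) = -2 - 6 = -8)
A(O, Y) = 0
(19*((A(4, 6) + 0)/(-5 + u(3))))*1052 = (19*((0 + 0)/(-5 - 8)))*1052 = (19*(0/(-13)))*1052 = (19*(0*(-1/13)))*1052 = (19*0)*1052 = 0*1052 = 0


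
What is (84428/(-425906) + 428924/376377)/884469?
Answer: 75452273894/70890731009094789 ≈ 1.0643e-6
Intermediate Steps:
(84428/(-425906) + 428924/376377)/884469 = (84428*(-1/425906) + 428924*(1/376377))*(1/884469) = (-42214/212953 + 428924/376377)*(1/884469) = (75452273894/80150611281)*(1/884469) = 75452273894/70890731009094789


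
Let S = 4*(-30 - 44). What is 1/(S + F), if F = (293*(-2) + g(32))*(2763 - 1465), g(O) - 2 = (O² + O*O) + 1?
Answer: 1/1901274 ≈ 5.2596e-7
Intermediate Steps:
g(O) = 3 + 2*O² (g(O) = 2 + ((O² + O*O) + 1) = 2 + ((O² + O²) + 1) = 2 + (2*O² + 1) = 2 + (1 + 2*O²) = 3 + 2*O²)
F = 1901570 (F = (293*(-2) + (3 + 2*32²))*(2763 - 1465) = (-586 + (3 + 2*1024))*1298 = (-586 + (3 + 2048))*1298 = (-586 + 2051)*1298 = 1465*1298 = 1901570)
S = -296 (S = 4*(-74) = -296)
1/(S + F) = 1/(-296 + 1901570) = 1/1901274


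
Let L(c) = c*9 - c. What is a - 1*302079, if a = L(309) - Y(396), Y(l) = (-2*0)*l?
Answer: -299607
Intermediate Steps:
L(c) = 8*c (L(c) = 9*c - c = 8*c)
Y(l) = 0 (Y(l) = 0*l = 0)
a = 2472 (a = 8*309 - 1*0 = 2472 + 0 = 2472)
a - 1*302079 = 2472 - 1*302079 = 2472 - 302079 = -299607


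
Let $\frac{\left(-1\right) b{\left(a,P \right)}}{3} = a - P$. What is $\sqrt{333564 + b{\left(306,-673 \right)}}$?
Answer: $\sqrt{330627} \approx 575.0$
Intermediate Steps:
$b{\left(a,P \right)} = - 3 a + 3 P$ ($b{\left(a,P \right)} = - 3 \left(a - P\right) = - 3 a + 3 P$)
$\sqrt{333564 + b{\left(306,-673 \right)}} = \sqrt{333564 + \left(\left(-3\right) 306 + 3 \left(-673\right)\right)} = \sqrt{333564 - 2937} = \sqrt{330627}$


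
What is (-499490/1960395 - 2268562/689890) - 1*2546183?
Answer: -18124250397689246/7118194245 ≈ -2.5462e+6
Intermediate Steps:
(-499490/1960395 - 2268562/689890) - 1*2546183 = (-499490*1/1960395 - 2268562*1/689890) - 2546183 = (-99898/392079 - 59699/18155) - 2546183 = -25220372411/7118194245 - 2546183 = -18124250397689246/7118194245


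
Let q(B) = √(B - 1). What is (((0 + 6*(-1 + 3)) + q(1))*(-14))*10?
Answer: -1680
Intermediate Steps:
q(B) = √(-1 + B)
(((0 + 6*(-1 + 3)) + q(1))*(-14))*10 = (((0 + 6*(-1 + 3)) + √(-1 + 1))*(-14))*10 = (((0 + 6*2) + √0)*(-14))*10 = (((0 + 12) + 0)*(-14))*10 = ((12 + 0)*(-14))*10 = (12*(-14))*10 = -168*10 = -1680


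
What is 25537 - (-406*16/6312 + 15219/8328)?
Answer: 55931023283/2190264 ≈ 25536.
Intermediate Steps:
25537 - (-406*16/6312 + 15219/8328) = 25537 - (-6496*1/6312 + 15219*(1/8328)) = 25537 - (-812/789 + 5073/2776) = 25537 - 1*1748485/2190264 = 25537 - 1748485/2190264 = 55931023283/2190264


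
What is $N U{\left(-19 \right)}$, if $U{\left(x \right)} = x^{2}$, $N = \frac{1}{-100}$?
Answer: $- \frac{361}{100} \approx -3.61$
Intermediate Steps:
$N = - \frac{1}{100} \approx -0.01$
$N U{\left(-19 \right)} = - \frac{\left(-19\right)^{2}}{100} = \left(- \frac{1}{100}\right) 361 = - \frac{361}{100}$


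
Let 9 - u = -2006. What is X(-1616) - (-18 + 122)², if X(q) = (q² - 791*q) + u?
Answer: 3880911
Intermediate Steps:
u = 2015 (u = 9 - 1*(-2006) = 9 + 2006 = 2015)
X(q) = 2015 + q² - 791*q (X(q) = (q² - 791*q) + 2015 = 2015 + q² - 791*q)
X(-1616) - (-18 + 122)² = (2015 + (-1616)² - 791*(-1616)) - (-18 + 122)² = (2015 + 2611456 + 1278256) - 1*104² = 3891727 - 1*10816 = 3891727 - 10816 = 3880911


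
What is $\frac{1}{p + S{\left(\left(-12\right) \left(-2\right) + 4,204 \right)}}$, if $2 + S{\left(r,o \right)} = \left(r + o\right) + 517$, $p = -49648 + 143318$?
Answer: $\frac{1}{94417} \approx 1.0591 \cdot 10^{-5}$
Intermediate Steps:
$p = 93670$
$S{\left(r,o \right)} = 515 + o + r$ ($S{\left(r,o \right)} = -2 + \left(\left(r + o\right) + 517\right) = -2 + \left(\left(o + r\right) + 517\right) = -2 + \left(517 + o + r\right) = 515 + o + r$)
$\frac{1}{p + S{\left(\left(-12\right) \left(-2\right) + 4,204 \right)}} = \frac{1}{93670 + \left(515 + 204 + \left(\left(-12\right) \left(-2\right) + 4\right)\right)} = \frac{1}{93670 + \left(515 + 204 + \left(24 + 4\right)\right)} = \frac{1}{93670 + \left(515 + 204 + 28\right)} = \frac{1}{93670 + 747} = \frac{1}{94417}$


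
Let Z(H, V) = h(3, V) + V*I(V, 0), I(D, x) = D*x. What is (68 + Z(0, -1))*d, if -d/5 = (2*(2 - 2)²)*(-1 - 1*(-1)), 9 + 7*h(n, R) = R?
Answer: 0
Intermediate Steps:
h(n, R) = -9/7 + R/7
d = 0 (d = -5*2*(2 - 2)²*(-1 - 1*(-1)) = -5*2*0²*(-1 + 1) = -5*2*0*0 = -0*0 = -5*0 = 0)
Z(H, V) = -9/7 + V/7 (Z(H, V) = (-9/7 + V/7) + V*(V*0) = (-9/7 + V/7) + V*0 = (-9/7 + V/7) + 0 = -9/7 + V/7)
(68 + Z(0, -1))*d = (68 + (-9/7 + (⅐)*(-1)))*0 = (68 + (-9/7 - ⅐))*0 = (68 - 10/7)*0 = (466/7)*0 = 0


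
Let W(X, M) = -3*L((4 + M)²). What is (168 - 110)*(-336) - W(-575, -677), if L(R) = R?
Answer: 1339299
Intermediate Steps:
W(X, M) = -3*(4 + M)²
(168 - 110)*(-336) - W(-575, -677) = (168 - 110)*(-336) - (-3)*(4 - 677)² = 58*(-336) - (-3)*(-673)² = -19488 - (-3)*452929 = -19488 - 1*(-1358787) = -19488 + 1358787 = 1339299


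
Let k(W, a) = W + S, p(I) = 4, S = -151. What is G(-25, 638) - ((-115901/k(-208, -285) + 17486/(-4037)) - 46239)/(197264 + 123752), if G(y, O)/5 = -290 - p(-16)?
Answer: -341920352282193/232621515764 ≈ -1469.9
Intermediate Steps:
k(W, a) = -151 + W (k(W, a) = W - 151 = -151 + W)
G(y, O) = -1470 (G(y, O) = 5*(-290 - 1*4) = 5*(-290 - 4) = 5*(-294) = -1470)
G(-25, 638) - ((-115901/k(-208, -285) + 17486/(-4037)) - 46239)/(197264 + 123752) = -1470 - ((-115901/(-151 - 208) + 17486/(-4037)) - 46239)/(197264 + 123752) = -1470 - ((-115901/(-359) + 17486*(-1/4037)) - 46239)/321016 = -1470 - ((-115901*(-1/359) - 17486/4037) - 46239)/321016 = -1470 - ((115901/359 - 17486/4037) - 46239)/321016 = -1470 - (461614863/1449283 - 46239)/321016 = -1470 - (-66551781774)/(1449283*321016) = -1470 - 1*(-33275890887/232621515764) = -1470 + 33275890887/232621515764 = -341920352282193/232621515764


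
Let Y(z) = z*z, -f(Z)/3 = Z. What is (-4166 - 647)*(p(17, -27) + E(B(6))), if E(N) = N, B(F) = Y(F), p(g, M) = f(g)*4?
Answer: 808584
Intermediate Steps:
f(Z) = -3*Z
Y(z) = z²
p(g, M) = -12*g (p(g, M) = -3*g*4 = -12*g)
B(F) = F²
(-4166 - 647)*(p(17, -27) + E(B(6))) = (-4166 - 647)*(-12*17 + 6²) = -4813*(-204 + 36) = -4813*(-168) = 808584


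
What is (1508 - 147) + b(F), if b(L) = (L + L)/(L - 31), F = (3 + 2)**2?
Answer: 4058/3 ≈ 1352.7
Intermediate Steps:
F = 25 (F = 5**2 = 25)
b(L) = 2*L/(-31 + L) (b(L) = (2*L)/(-31 + L) = 2*L/(-31 + L))
(1508 - 147) + b(F) = (1508 - 147) + 2*25/(-31 + 25) = 1361 + 2*25/(-6) = 1361 + 2*25*(-1/6) = 1361 - 25/3 = 4058/3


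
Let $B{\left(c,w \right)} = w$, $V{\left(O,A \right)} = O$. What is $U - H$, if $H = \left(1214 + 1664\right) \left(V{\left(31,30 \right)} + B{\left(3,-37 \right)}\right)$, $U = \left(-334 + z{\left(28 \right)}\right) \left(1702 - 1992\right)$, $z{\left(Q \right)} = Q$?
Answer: $106008$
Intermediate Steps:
$U = 88740$ ($U = \left(-334 + 28\right) \left(1702 - 1992\right) = \left(-306\right) \left(-290\right) = 88740$)
$H = -17268$ ($H = \left(1214 + 1664\right) \left(31 - 37\right) = 2878 \left(-6\right) = -17268$)
$U - H = 88740 - -17268 = 88740 + 17268 = 106008$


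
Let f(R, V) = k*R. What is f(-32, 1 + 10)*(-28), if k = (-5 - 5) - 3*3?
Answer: -17024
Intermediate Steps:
k = -19 (k = -10 - 9 = -19)
f(R, V) = -19*R
f(-32, 1 + 10)*(-28) = -19*(-32)*(-28) = 608*(-28) = -17024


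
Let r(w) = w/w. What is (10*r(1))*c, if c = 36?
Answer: 360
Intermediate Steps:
r(w) = 1
(10*r(1))*c = (10*1)*36 = 10*36 = 360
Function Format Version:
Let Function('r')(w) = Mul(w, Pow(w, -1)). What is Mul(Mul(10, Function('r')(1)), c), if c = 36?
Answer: 360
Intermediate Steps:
Function('r')(w) = 1
Mul(Mul(10, Function('r')(1)), c) = Mul(Mul(10, 1), 36) = Mul(10, 36) = 360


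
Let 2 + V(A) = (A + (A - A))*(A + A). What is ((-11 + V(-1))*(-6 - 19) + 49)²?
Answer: 104976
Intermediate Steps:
V(A) = -2 + 2*A² (V(A) = -2 + (A + (A - A))*(A + A) = -2 + (A + 0)*(2*A) = -2 + A*(2*A) = -2 + 2*A²)
((-11 + V(-1))*(-6 - 19) + 49)² = ((-11 + (-2 + 2*(-1)²))*(-6 - 19) + 49)² = ((-11 + (-2 + 2*1))*(-25) + 49)² = ((-11 + (-2 + 2))*(-25) + 49)² = ((-11 + 0)*(-25) + 49)² = (-11*(-25) + 49)² = (275 + 49)² = 324² = 104976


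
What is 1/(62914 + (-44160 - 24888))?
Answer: -1/6134 ≈ -0.00016303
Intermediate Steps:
1/(62914 + (-44160 - 24888)) = 1/(62914 - 69048) = 1/(-6134) = -1/6134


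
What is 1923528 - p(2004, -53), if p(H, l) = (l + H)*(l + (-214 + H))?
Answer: -1465359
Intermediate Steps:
p(H, l) = (H + l)*(-214 + H + l)
1923528 - p(2004, -53) = 1923528 - (2004² + (-53)² - 214*2004 - 214*(-53) + 2*2004*(-53)) = 1923528 - (4016016 + 2809 - 428856 + 11342 - 212424) = 1923528 - 1*3388887 = 1923528 - 3388887 = -1465359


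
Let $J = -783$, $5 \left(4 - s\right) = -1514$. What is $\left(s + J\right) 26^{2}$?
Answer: $- \frac{1609556}{5} \approx -3.2191 \cdot 10^{5}$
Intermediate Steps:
$s = \frac{1534}{5}$ ($s = 4 - - \frac{1514}{5} = 4 + \frac{1514}{5} = \frac{1534}{5} \approx 306.8$)
$\left(s + J\right) 26^{2} = \left(\frac{1534}{5} - 783\right) 26^{2} = \left(- \frac{2381}{5}\right) 676 = - \frac{1609556}{5}$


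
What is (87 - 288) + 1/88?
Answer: -17687/88 ≈ -200.99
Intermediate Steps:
(87 - 288) + 1/88 = -201 + 1/88 = -17687/88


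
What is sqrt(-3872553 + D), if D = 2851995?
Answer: 47*I*sqrt(462) ≈ 1010.2*I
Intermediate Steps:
sqrt(-3872553 + D) = sqrt(-3872553 + 2851995) = sqrt(-1020558) = 47*I*sqrt(462)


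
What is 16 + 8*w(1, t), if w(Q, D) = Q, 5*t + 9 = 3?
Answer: 24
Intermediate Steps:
t = -6/5 (t = -9/5 + (1/5)*3 = -9/5 + 3/5 = -6/5 ≈ -1.2000)
16 + 8*w(1, t) = 16 + 8*1 = 16 + 8 = 24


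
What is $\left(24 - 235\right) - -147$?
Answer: $-64$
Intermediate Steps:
$\left(24 - 235\right) - -147 = \left(24 - 235\right) + 147 = -211 + 147 = -64$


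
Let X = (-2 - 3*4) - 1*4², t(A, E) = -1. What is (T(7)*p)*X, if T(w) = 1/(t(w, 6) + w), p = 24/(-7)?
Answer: 120/7 ≈ 17.143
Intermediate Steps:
p = -24/7 (p = 24*(-⅐) = -24/7 ≈ -3.4286)
T(w) = 1/(-1 + w)
X = -30 (X = (-2 - 12) - 1*16 = -14 - 16 = -30)
(T(7)*p)*X = (-24/7/(-1 + 7))*(-30) = (-24/7/6)*(-30) = ((⅙)*(-24/7))*(-30) = -4/7*(-30) = 120/7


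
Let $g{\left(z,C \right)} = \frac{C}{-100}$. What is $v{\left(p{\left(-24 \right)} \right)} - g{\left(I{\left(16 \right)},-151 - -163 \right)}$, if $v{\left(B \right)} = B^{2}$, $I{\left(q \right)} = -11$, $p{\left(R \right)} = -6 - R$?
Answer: $\frac{8103}{25} \approx 324.12$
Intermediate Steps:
$g{\left(z,C \right)} = - \frac{C}{100}$ ($g{\left(z,C \right)} = C \left(- \frac{1}{100}\right) = - \frac{C}{100}$)
$v{\left(p{\left(-24 \right)} \right)} - g{\left(I{\left(16 \right)},-151 - -163 \right)} = \left(-6 - -24\right)^{2} - - \frac{-151 - -163}{100} = \left(-6 + 24\right)^{2} - - \frac{-151 + 163}{100} = 18^{2} - \left(- \frac{1}{100}\right) 12 = 324 - - \frac{3}{25} = 324 + \frac{3}{25} = \frac{8103}{25}$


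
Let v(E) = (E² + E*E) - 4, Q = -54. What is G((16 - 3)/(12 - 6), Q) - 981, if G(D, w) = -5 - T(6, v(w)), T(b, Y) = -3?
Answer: -983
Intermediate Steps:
v(E) = -4 + 2*E² (v(E) = (E² + E²) - 4 = 2*E² - 4 = -4 + 2*E²)
G(D, w) = -2 (G(D, w) = -5 - 1*(-3) = -5 + 3 = -2)
G((16 - 3)/(12 - 6), Q) - 981 = -2 - 981 = -983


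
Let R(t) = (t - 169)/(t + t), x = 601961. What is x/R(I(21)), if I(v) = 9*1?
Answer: -5417649/80 ≈ -67721.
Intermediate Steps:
I(v) = 9
R(t) = (-169 + t)/(2*t) (R(t) = (-169 + t)/((2*t)) = (-169 + t)*(1/(2*t)) = (-169 + t)/(2*t))
x/R(I(21)) = 601961/(((1/2)*(-169 + 9)/9)) = 601961/(((1/2)*(1/9)*(-160))) = 601961/(-80/9) = 601961*(-9/80) = -5417649/80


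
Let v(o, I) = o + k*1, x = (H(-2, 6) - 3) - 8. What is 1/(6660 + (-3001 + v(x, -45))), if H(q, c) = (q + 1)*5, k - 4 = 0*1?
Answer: 1/3647 ≈ 0.00027420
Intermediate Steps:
k = 4 (k = 4 + 0*1 = 4 + 0 = 4)
H(q, c) = 5 + 5*q (H(q, c) = (1 + q)*5 = 5 + 5*q)
x = -16 (x = ((5 + 5*(-2)) - 3) - 8 = ((5 - 10) - 3) - 8 = (-5 - 3) - 8 = -8 - 8 = -16)
v(o, I) = 4 + o (v(o, I) = o + 4*1 = o + 4 = 4 + o)
1/(6660 + (-3001 + v(x, -45))) = 1/(6660 + (-3001 + (4 - 16))) = 1/(6660 + (-3001 - 12)) = 1/(6660 - 3013) = 1/3647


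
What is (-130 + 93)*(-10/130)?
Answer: 37/13 ≈ 2.8462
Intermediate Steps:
(-130 + 93)*(-10/130) = -(-370)/130 = -37*(-1/13) = 37/13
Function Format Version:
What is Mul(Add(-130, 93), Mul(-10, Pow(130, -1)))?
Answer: Rational(37, 13) ≈ 2.8462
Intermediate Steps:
Mul(Add(-130, 93), Mul(-10, Pow(130, -1))) = Mul(-37, Mul(-10, Rational(1, 130))) = Mul(-37, Rational(-1, 13)) = Rational(37, 13)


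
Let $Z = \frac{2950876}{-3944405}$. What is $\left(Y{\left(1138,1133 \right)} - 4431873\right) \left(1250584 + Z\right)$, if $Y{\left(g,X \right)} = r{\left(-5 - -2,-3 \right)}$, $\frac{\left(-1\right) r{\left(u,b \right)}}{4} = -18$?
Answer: $- \frac{21861218249286710844}{3944405} \approx -5.5423 \cdot 10^{12}$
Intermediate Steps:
$r{\left(u,b \right)} = 72$ ($r{\left(u,b \right)} = \left(-4\right) \left(-18\right) = 72$)
$Y{\left(g,X \right)} = 72$
$Z = - \frac{2950876}{3944405}$ ($Z = 2950876 \left(- \frac{1}{3944405}\right) = - \frac{2950876}{3944405} \approx -0.74812$)
$\left(Y{\left(1138,1133 \right)} - 4431873\right) \left(1250584 + Z\right) = \left(72 - 4431873\right) \left(1250584 - \frac{2950876}{3944405}\right) = \left(-4431801\right) \frac{4932806831644}{3944405} = - \frac{21861218249286710844}{3944405}$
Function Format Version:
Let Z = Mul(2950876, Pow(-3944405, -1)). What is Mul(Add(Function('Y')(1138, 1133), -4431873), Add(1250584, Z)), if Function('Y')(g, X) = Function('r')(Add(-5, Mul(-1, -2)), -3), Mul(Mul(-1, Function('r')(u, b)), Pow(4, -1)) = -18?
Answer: Rational(-21861218249286710844, 3944405) ≈ -5.5423e+12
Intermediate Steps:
Function('r')(u, b) = 72 (Function('r')(u, b) = Mul(-4, -18) = 72)
Function('Y')(g, X) = 72
Z = Rational(-2950876, 3944405) (Z = Mul(2950876, Rational(-1, 3944405)) = Rational(-2950876, 3944405) ≈ -0.74812)
Mul(Add(Function('Y')(1138, 1133), -4431873), Add(1250584, Z)) = Mul(Add(72, -4431873), Add(1250584, Rational(-2950876, 3944405))) = Mul(-4431801, Rational(4932806831644, 3944405)) = Rational(-21861218249286710844, 3944405)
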